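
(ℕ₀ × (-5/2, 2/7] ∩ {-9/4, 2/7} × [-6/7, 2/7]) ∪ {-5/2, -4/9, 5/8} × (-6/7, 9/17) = {-5/2, -4/9, 5/8} × (-6/7, 9/17)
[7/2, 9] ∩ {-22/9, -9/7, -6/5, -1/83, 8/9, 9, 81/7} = {9}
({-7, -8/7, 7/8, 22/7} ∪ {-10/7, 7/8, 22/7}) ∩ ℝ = {-7, -10/7, -8/7, 7/8, 22/7}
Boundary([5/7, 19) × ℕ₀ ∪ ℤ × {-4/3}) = (ℤ × {-4/3}) ∪ ([5/7, 19] × ℕ₀)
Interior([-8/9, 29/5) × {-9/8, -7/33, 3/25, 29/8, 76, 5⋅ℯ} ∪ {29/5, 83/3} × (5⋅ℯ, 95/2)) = ∅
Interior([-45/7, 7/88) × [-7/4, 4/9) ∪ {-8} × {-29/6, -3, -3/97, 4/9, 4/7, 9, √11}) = (-45/7, 7/88) × (-7/4, 4/9)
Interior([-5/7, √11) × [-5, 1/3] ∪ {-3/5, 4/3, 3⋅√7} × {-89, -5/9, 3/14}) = (-5/7, √11) × (-5, 1/3)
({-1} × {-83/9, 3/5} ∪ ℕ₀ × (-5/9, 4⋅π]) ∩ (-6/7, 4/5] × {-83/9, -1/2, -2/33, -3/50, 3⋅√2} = {0} × {-1/2, -2/33, -3/50, 3⋅√2}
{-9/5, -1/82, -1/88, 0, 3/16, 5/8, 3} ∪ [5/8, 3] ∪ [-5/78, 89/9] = {-9/5} ∪ [-5/78, 89/9]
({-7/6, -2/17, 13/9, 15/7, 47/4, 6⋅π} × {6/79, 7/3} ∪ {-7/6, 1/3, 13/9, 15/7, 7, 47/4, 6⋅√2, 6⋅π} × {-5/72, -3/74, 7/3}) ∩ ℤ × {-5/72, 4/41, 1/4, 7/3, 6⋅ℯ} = {7} × {-5/72, 7/3}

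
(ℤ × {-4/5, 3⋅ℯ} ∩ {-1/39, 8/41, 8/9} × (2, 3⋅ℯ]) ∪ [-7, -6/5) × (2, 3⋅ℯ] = [-7, -6/5) × (2, 3⋅ℯ]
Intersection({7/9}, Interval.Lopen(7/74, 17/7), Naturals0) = EmptySet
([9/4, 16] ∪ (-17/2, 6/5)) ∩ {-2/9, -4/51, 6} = {-2/9, -4/51, 6}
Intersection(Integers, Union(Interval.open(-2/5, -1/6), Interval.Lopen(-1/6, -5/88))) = EmptySet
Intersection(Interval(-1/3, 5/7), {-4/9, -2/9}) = {-2/9}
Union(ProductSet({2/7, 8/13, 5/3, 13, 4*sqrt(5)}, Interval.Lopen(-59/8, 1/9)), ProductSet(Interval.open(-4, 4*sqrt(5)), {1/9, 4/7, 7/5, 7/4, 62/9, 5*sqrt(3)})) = Union(ProductSet({2/7, 8/13, 5/3, 13, 4*sqrt(5)}, Interval.Lopen(-59/8, 1/9)), ProductSet(Interval.open(-4, 4*sqrt(5)), {1/9, 4/7, 7/5, 7/4, 62/9, 5*sqrt(3)}))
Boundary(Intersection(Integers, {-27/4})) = EmptySet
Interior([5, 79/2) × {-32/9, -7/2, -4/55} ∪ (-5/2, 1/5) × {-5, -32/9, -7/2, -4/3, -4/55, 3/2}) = ∅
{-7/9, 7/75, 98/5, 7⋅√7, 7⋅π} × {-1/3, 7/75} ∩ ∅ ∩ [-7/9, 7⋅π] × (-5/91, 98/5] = ∅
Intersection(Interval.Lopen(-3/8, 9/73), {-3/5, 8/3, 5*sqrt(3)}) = EmptySet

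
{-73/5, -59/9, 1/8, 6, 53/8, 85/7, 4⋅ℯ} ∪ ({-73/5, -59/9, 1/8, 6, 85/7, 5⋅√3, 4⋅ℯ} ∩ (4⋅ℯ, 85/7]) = {-73/5, -59/9, 1/8, 6, 53/8, 85/7, 4⋅ℯ}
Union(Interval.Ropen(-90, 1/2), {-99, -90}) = Union({-99}, Interval.Ropen(-90, 1/2))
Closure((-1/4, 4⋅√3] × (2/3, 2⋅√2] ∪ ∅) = ({-1/4, 4⋅√3} × [2/3, 2⋅√2]) ∪ ([-1/4, 4⋅√3] × {2/3, 2⋅√2}) ∪ ((-1/4, 4⋅√3] × (2/3, 2⋅√2])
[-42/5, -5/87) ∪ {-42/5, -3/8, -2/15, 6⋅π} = [-42/5, -5/87) ∪ {6⋅π}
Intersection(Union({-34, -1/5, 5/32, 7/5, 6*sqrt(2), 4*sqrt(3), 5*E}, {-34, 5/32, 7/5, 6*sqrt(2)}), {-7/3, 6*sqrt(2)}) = {6*sqrt(2)}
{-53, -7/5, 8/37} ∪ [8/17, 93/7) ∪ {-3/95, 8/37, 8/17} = {-53, -7/5, -3/95, 8/37} ∪ [8/17, 93/7)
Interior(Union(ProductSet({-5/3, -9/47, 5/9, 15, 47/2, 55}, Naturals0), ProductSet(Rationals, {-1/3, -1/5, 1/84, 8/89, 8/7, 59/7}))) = EmptySet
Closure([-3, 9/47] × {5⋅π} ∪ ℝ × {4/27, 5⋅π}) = ℝ × {4/27, 5⋅π}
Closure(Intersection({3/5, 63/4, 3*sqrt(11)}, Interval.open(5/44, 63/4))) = {3/5, 3*sqrt(11)}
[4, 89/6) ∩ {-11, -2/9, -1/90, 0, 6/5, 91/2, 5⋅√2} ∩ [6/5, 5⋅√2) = ∅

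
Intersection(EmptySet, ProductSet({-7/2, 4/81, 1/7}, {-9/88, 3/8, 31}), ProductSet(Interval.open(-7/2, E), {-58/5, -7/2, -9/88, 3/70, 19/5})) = EmptySet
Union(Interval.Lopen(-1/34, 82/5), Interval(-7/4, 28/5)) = Interval(-7/4, 82/5)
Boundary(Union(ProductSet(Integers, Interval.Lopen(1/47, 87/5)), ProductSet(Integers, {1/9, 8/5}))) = ProductSet(Integers, Interval(1/47, 87/5))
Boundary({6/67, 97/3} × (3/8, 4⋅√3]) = {6/67, 97/3} × [3/8, 4⋅√3]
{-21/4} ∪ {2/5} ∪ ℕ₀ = {-21/4, 2/5} ∪ ℕ₀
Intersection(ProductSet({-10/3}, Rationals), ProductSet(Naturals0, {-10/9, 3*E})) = EmptySet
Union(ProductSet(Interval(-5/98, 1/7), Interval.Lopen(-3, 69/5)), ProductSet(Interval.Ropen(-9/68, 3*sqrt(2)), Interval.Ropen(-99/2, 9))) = Union(ProductSet(Interval.Ropen(-9/68, 3*sqrt(2)), Interval.Ropen(-99/2, 9)), ProductSet(Interval(-5/98, 1/7), Interval.Lopen(-3, 69/5)))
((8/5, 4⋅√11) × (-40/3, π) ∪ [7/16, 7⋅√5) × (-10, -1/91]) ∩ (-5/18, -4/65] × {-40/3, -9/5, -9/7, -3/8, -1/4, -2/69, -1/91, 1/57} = ∅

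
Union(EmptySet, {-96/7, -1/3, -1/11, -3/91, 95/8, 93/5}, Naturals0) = Union({-96/7, -1/3, -1/11, -3/91, 95/8, 93/5}, Naturals0)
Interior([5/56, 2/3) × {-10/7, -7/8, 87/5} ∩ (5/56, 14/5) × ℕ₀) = ∅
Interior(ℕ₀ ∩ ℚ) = ∅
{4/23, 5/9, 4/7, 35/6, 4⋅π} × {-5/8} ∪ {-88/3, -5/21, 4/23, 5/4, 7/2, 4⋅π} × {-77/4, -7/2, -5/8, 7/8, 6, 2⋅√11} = ({4/23, 5/9, 4/7, 35/6, 4⋅π} × {-5/8}) ∪ ({-88/3, -5/21, 4/23, 5/4, 7/2, 4⋅π} × {-77/4, -7/2, -5/8, 7/8, 6, 2⋅√11})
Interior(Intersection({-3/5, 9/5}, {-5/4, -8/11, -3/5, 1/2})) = EmptySet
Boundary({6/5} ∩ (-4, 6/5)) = ∅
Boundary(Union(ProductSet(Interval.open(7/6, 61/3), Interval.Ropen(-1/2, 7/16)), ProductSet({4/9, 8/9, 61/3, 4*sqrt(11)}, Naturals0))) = Union(ProductSet({7/6, 61/3}, Interval(-1/2, 7/16)), ProductSet({4/9, 8/9, 61/3}, Naturals0), ProductSet({4/9, 8/9, 61/3, 4*sqrt(11)}, Complement(Naturals0, Interval.open(-1/2, 7/16))), ProductSet(Interval(7/6, 61/3), {-1/2, 7/16}))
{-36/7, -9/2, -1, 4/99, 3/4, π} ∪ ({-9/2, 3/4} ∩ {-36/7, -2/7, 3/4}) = {-36/7, -9/2, -1, 4/99, 3/4, π}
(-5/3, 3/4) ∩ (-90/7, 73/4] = (-5/3, 3/4)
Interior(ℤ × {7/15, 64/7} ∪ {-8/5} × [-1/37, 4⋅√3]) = ∅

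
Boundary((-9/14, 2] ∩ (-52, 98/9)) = {-9/14, 2}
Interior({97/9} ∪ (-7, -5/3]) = (-7, -5/3)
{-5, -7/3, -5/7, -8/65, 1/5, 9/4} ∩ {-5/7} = {-5/7}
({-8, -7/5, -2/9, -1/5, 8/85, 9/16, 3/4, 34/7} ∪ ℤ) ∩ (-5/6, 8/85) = {-2/9, -1/5} ∪ {0}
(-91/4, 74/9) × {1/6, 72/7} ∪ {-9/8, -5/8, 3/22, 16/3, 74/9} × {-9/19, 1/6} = ((-91/4, 74/9) × {1/6, 72/7}) ∪ ({-9/8, -5/8, 3/22, 16/3, 74/9} × {-9/19, 1/6})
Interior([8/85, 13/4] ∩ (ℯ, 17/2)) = (ℯ, 13/4)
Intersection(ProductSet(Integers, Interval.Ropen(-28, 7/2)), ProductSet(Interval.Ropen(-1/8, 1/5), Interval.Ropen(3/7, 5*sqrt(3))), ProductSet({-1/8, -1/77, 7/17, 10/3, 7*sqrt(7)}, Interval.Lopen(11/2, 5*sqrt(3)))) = EmptySet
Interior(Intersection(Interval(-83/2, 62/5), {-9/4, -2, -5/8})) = EmptySet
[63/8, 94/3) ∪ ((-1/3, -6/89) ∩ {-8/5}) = [63/8, 94/3)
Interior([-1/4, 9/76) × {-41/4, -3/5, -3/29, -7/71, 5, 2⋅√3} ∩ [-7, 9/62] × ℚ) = ∅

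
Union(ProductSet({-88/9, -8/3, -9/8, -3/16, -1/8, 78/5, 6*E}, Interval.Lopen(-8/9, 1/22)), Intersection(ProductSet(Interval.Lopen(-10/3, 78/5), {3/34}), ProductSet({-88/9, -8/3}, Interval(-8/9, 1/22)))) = ProductSet({-88/9, -8/3, -9/8, -3/16, -1/8, 78/5, 6*E}, Interval.Lopen(-8/9, 1/22))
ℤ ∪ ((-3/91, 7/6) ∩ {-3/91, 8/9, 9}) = ℤ ∪ {8/9}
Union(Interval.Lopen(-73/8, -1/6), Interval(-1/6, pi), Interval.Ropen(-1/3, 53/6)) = Interval.open(-73/8, 53/6)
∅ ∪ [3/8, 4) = [3/8, 4)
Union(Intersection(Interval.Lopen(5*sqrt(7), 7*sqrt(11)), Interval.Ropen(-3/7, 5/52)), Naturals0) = Naturals0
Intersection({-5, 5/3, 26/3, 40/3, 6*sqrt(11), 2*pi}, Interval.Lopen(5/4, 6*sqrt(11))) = {5/3, 26/3, 40/3, 6*sqrt(11), 2*pi}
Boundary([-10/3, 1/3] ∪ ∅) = {-10/3, 1/3}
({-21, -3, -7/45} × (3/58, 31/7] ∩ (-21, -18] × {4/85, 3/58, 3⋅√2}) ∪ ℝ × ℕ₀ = ℝ × ℕ₀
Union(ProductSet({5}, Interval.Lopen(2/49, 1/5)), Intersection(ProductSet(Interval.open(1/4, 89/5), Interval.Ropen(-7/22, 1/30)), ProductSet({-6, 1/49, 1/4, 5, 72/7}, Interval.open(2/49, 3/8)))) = ProductSet({5}, Interval.Lopen(2/49, 1/5))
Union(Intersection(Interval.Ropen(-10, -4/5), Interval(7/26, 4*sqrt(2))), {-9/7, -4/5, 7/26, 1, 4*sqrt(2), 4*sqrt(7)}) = {-9/7, -4/5, 7/26, 1, 4*sqrt(2), 4*sqrt(7)}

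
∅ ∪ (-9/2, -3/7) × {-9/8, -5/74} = (-9/2, -3/7) × {-9/8, -5/74}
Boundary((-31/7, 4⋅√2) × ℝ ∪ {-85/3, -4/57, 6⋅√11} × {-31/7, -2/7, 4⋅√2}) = ({-31/7, 4⋅√2} × ℝ) ∪ ({-85/3, 6⋅√11} × {-31/7, -2/7, 4⋅√2})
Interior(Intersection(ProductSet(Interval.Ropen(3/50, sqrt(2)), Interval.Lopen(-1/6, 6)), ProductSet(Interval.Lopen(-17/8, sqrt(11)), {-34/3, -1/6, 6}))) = EmptySet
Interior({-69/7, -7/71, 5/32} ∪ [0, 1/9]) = (0, 1/9)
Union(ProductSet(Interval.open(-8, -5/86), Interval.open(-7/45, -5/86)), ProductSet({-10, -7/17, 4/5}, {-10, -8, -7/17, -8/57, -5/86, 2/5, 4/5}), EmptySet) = Union(ProductSet({-10, -7/17, 4/5}, {-10, -8, -7/17, -8/57, -5/86, 2/5, 4/5}), ProductSet(Interval.open(-8, -5/86), Interval.open(-7/45, -5/86)))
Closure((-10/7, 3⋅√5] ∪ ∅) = [-10/7, 3⋅√5]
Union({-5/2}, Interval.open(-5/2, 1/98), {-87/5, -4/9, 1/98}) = Union({-87/5}, Interval(-5/2, 1/98))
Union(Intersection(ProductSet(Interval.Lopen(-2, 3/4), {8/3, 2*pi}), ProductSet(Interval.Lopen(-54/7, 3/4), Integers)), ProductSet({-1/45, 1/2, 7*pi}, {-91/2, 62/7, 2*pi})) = ProductSet({-1/45, 1/2, 7*pi}, {-91/2, 62/7, 2*pi})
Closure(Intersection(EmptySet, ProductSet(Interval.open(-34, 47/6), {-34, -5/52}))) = EmptySet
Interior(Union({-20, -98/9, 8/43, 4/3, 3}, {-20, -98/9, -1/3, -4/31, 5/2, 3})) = EmptySet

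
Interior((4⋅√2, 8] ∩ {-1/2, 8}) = ∅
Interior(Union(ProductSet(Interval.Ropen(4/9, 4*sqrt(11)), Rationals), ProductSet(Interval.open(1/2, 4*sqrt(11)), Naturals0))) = EmptySet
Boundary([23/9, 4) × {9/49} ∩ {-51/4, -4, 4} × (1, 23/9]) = ∅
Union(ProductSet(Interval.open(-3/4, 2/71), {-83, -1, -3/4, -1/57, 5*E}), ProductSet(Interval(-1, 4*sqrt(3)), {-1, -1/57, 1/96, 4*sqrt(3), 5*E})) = Union(ProductSet(Interval(-1, 4*sqrt(3)), {-1, -1/57, 1/96, 4*sqrt(3), 5*E}), ProductSet(Interval.open(-3/4, 2/71), {-83, -1, -3/4, -1/57, 5*E}))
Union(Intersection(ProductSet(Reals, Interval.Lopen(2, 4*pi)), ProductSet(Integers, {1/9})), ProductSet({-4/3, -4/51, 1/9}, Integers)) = ProductSet({-4/3, -4/51, 1/9}, Integers)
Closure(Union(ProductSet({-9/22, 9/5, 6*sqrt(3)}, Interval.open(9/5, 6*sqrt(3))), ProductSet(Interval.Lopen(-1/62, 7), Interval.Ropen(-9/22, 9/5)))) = Union(ProductSet({-1/62, 7}, Interval(-9/22, 9/5)), ProductSet({-9/22, 9/5, 6*sqrt(3)}, Interval(9/5, 6*sqrt(3))), ProductSet(Interval(-1/62, 7), {-9/22, 9/5}), ProductSet(Interval.Lopen(-1/62, 7), Interval.Ropen(-9/22, 9/5)))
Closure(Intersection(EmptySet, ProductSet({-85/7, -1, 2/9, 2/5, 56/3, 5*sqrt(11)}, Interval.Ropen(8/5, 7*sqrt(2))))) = EmptySet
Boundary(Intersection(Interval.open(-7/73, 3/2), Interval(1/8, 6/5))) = {1/8, 6/5}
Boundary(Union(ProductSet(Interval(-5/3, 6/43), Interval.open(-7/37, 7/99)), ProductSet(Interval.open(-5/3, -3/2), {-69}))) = Union(ProductSet({-5/3, 6/43}, Interval(-7/37, 7/99)), ProductSet(Interval(-5/3, -3/2), {-69}), ProductSet(Interval(-5/3, 6/43), {-7/37, 7/99}))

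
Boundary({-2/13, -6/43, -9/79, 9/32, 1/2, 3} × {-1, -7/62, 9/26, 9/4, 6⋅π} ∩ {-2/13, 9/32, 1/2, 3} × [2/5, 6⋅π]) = {-2/13, 9/32, 1/2, 3} × {9/4, 6⋅π}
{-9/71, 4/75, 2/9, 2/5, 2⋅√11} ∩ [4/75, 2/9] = {4/75, 2/9}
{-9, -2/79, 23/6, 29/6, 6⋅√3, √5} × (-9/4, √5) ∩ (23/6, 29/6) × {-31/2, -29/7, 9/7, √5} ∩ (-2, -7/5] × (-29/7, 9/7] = ∅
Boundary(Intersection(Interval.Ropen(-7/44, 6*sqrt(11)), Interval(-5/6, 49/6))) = {-7/44, 49/6}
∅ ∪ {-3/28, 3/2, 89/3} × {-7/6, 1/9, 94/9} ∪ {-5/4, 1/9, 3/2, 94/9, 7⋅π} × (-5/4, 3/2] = ({-3/28, 3/2, 89/3} × {-7/6, 1/9, 94/9}) ∪ ({-5/4, 1/9, 3/2, 94/9, 7⋅π} × (-5/4, 3/2])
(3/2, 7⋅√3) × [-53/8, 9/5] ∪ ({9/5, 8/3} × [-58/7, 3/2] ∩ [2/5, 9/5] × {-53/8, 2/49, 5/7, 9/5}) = (3/2, 7⋅√3) × [-53/8, 9/5]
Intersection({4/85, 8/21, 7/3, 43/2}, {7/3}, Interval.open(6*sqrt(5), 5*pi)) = EmptySet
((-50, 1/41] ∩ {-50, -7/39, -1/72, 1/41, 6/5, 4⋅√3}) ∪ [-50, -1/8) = [-50, -1/8) ∪ {-1/72, 1/41}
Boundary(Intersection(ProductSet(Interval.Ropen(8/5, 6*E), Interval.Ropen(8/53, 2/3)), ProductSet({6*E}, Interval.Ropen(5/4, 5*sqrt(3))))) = EmptySet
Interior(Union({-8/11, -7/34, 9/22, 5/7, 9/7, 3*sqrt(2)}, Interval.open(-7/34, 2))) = Interval.open(-7/34, 2)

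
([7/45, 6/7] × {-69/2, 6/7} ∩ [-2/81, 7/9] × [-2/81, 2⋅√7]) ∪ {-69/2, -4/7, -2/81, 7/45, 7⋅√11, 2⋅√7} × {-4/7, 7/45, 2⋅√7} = ([7/45, 7/9] × {6/7}) ∪ ({-69/2, -4/7, -2/81, 7/45, 7⋅√11, 2⋅√7} × {-4/7, 7/45, 2⋅√7})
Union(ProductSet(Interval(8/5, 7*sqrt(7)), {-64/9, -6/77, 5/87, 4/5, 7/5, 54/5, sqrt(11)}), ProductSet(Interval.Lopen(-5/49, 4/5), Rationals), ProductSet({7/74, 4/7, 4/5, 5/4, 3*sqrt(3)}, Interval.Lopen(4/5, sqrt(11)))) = Union(ProductSet({7/74, 4/7, 4/5, 5/4, 3*sqrt(3)}, Interval.Lopen(4/5, sqrt(11))), ProductSet(Interval.Lopen(-5/49, 4/5), Rationals), ProductSet(Interval(8/5, 7*sqrt(7)), {-64/9, -6/77, 5/87, 4/5, 7/5, 54/5, sqrt(11)}))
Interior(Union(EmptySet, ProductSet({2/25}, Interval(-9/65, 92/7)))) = EmptySet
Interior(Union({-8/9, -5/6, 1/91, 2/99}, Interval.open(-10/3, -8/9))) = Interval.open(-10/3, -8/9)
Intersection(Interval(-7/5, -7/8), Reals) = Interval(-7/5, -7/8)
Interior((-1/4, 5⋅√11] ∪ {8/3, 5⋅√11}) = (-1/4, 5⋅√11)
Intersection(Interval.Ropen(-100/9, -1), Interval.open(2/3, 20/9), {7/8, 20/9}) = EmptySet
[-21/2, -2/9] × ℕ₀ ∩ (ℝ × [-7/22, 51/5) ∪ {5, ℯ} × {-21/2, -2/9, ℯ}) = [-21/2, -2/9] × {0, 1, …, 10}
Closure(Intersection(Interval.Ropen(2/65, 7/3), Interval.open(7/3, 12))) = EmptySet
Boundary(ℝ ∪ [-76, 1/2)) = ∅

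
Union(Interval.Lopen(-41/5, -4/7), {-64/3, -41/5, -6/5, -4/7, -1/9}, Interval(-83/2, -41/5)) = Union({-1/9}, Interval(-83/2, -4/7))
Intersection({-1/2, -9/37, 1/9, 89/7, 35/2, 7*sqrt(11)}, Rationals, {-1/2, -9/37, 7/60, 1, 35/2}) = {-1/2, -9/37, 35/2}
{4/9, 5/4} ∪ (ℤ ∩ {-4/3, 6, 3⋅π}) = {4/9, 5/4, 6}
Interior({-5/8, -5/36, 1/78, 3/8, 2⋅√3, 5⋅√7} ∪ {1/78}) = ∅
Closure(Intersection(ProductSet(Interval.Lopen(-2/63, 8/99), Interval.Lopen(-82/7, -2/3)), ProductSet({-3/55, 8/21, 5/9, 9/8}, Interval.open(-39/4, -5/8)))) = EmptySet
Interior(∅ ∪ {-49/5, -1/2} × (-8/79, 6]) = ∅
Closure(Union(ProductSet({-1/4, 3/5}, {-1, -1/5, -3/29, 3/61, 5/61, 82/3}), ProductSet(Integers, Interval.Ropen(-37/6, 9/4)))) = Union(ProductSet({-1/4, 3/5}, {-1, -1/5, -3/29, 3/61, 5/61, 82/3}), ProductSet(Integers, Interval(-37/6, 9/4)))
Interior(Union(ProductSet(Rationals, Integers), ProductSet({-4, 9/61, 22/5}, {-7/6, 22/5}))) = EmptySet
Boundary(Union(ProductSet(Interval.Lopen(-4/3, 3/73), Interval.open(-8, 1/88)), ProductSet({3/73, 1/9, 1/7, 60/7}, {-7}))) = Union(ProductSet({-4/3, 3/73}, Interval(-8, 1/88)), ProductSet({3/73, 1/9, 1/7, 60/7}, {-7}), ProductSet(Interval(-4/3, 3/73), {-8, 1/88}))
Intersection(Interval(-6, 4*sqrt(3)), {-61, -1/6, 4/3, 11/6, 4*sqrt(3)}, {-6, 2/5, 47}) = EmptySet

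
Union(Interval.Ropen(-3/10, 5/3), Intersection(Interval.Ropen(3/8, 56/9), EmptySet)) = Interval.Ropen(-3/10, 5/3)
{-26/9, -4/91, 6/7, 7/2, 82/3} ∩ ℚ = {-26/9, -4/91, 6/7, 7/2, 82/3}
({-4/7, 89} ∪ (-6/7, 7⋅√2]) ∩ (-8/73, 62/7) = (-8/73, 62/7)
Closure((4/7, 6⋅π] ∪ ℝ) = (-∞, ∞)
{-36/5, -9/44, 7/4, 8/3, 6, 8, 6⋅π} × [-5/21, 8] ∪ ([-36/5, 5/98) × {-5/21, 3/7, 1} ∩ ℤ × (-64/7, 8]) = ({-7, -6, …, 0} × {-5/21, 3/7, 1}) ∪ ({-36/5, -9/44, 7/4, 8/3, 6, 8, 6⋅π} × [-5/21, 8])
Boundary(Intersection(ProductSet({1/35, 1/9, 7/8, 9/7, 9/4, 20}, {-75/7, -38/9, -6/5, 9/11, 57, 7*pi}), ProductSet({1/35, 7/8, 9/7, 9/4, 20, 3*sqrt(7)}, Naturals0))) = ProductSet({1/35, 7/8, 9/7, 9/4, 20}, {57})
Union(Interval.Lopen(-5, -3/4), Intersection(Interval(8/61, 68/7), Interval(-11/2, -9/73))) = Interval.Lopen(-5, -3/4)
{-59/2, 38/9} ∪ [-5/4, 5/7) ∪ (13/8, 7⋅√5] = {-59/2} ∪ [-5/4, 5/7) ∪ (13/8, 7⋅√5]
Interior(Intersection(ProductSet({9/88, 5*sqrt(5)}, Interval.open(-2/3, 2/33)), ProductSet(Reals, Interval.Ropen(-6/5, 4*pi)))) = EmptySet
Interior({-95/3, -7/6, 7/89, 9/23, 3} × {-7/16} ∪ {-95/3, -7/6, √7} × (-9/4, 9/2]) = ∅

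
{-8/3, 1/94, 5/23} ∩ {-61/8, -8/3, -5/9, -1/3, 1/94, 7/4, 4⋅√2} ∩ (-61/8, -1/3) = {-8/3}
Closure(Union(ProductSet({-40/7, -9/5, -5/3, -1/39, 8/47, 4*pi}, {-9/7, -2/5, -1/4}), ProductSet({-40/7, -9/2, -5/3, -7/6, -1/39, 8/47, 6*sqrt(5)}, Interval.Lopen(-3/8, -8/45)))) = Union(ProductSet({-40/7, -9/5, -5/3, -1/39, 8/47, 4*pi}, {-9/7, -2/5, -1/4}), ProductSet({-40/7, -9/2, -5/3, -7/6, -1/39, 8/47, 6*sqrt(5)}, Interval(-3/8, -8/45)))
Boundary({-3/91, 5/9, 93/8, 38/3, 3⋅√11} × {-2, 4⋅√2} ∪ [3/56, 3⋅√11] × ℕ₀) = ([3/56, 3⋅√11] × ℕ₀) ∪ ({-3/91, 5/9, 93/8, 38/3, 3⋅√11} × {-2, 4⋅√2})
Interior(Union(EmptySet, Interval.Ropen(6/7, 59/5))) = Interval.open(6/7, 59/5)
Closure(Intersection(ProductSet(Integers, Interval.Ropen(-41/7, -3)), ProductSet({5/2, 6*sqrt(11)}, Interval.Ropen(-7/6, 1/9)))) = EmptySet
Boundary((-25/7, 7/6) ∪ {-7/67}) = {-25/7, 7/6}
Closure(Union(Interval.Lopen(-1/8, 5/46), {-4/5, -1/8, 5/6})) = Union({-4/5, 5/6}, Interval(-1/8, 5/46))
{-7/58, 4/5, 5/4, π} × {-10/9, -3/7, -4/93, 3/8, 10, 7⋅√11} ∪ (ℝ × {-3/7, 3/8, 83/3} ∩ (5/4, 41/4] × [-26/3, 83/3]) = ((5/4, 41/4] × {-3/7, 3/8, 83/3}) ∪ ({-7/58, 4/5, 5/4, π} × {-10/9, -3/7, -4/93, 3/8, 10, 7⋅√11})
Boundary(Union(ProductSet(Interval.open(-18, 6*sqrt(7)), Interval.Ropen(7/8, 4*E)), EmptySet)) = Union(ProductSet({-18, 6*sqrt(7)}, Interval(7/8, 4*E)), ProductSet(Interval(-18, 6*sqrt(7)), {7/8, 4*E}))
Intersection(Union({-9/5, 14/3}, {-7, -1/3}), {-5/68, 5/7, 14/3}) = {14/3}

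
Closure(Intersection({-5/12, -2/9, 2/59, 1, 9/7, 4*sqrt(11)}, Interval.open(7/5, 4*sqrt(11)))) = EmptySet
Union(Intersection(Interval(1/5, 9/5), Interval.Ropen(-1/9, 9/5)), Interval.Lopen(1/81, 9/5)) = Interval.Lopen(1/81, 9/5)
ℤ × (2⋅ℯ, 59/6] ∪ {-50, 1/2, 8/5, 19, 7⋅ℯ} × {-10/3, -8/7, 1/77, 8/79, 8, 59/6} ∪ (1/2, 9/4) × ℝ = ((1/2, 9/4) × ℝ) ∪ (ℤ × (2⋅ℯ, 59/6]) ∪ ({-50, 1/2, 8/5, 19, 7⋅ℯ} × {-10/3, -8/7, 1/77, 8/79, 8, 59/6})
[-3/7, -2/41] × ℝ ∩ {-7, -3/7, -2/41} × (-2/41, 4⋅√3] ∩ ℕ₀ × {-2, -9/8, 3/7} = ∅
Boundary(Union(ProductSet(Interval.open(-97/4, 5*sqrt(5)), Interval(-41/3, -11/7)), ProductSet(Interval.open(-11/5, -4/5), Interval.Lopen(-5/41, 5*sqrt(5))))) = Union(ProductSet({-97/4, 5*sqrt(5)}, Interval(-41/3, -11/7)), ProductSet({-11/5, -4/5}, Interval(-5/41, 5*sqrt(5))), ProductSet(Interval(-97/4, 5*sqrt(5)), {-41/3, -11/7}), ProductSet(Interval(-11/5, -4/5), {-5/41, 5*sqrt(5)}))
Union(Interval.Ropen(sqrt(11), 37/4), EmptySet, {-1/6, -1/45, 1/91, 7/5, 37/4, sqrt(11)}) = Union({-1/6, -1/45, 1/91, 7/5}, Interval(sqrt(11), 37/4))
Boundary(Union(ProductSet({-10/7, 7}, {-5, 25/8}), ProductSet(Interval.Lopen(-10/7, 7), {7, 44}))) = Union(ProductSet({-10/7, 7}, {-5, 25/8}), ProductSet(Interval(-10/7, 7), {7, 44}))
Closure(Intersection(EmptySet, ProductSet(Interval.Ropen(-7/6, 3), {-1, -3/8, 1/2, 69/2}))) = EmptySet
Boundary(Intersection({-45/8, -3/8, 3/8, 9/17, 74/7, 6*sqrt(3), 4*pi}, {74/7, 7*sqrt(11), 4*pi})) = {74/7, 4*pi}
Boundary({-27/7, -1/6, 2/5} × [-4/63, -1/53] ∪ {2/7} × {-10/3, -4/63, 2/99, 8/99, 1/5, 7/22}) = ({2/7} × {-10/3, -4/63, 2/99, 8/99, 1/5, 7/22}) ∪ ({-27/7, -1/6, 2/5} × [-4/63, -1/53])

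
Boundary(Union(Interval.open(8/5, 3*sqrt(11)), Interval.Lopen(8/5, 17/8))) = {8/5, 3*sqrt(11)}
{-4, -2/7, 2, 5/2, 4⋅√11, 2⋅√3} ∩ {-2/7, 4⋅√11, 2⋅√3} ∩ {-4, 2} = ∅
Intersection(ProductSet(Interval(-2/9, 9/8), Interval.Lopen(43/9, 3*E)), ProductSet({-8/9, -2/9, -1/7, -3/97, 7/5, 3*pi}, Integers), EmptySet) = EmptySet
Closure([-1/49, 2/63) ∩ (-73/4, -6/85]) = ∅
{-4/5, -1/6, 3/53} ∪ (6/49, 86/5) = {-4/5, -1/6, 3/53} ∪ (6/49, 86/5)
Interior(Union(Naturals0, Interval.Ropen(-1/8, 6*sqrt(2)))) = Union(Complement(Interval.open(-1/8, 6*sqrt(2)), Complement(Naturals0, Interval.open(-1/8, 6*sqrt(2)))), Complement(Naturals0, Union(Complement(Naturals0, Interval.open(-1/8, 6*sqrt(2))), {-1/8, 6*sqrt(2)})), Complement(Range(0, 9, 1), Complement(Naturals0, Interval.open(-1/8, 6*sqrt(2)))), Complement(Range(0, 9, 1), Union(Complement(Naturals0, Interval.open(-1/8, 6*sqrt(2))), {-1/8, 6*sqrt(2)})))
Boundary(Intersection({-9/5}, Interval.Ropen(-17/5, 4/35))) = {-9/5}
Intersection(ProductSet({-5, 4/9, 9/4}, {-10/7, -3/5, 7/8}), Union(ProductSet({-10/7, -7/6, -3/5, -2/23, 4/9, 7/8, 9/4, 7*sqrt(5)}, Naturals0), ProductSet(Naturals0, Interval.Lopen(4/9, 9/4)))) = EmptySet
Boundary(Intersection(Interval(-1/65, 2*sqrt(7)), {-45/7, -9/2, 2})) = {2}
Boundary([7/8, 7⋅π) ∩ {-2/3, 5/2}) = {5/2}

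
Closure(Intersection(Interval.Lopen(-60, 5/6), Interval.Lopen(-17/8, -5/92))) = Interval(-17/8, -5/92)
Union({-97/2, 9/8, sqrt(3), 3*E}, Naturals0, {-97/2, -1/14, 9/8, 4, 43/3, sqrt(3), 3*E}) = Union({-97/2, -1/14, 9/8, 43/3, sqrt(3), 3*E}, Naturals0)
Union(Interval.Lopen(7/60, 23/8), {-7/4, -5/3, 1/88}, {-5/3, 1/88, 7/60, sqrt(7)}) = Union({-7/4, -5/3, 1/88}, Interval(7/60, 23/8))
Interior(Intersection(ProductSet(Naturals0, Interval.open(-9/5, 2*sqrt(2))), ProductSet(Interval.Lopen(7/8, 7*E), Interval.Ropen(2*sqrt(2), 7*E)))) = EmptySet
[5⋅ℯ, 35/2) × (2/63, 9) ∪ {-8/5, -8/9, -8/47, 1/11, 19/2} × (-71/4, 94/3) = ({-8/5, -8/9, -8/47, 1/11, 19/2} × (-71/4, 94/3)) ∪ ([5⋅ℯ, 35/2) × (2/63, 9))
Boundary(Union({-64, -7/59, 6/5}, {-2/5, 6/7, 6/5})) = {-64, -2/5, -7/59, 6/7, 6/5}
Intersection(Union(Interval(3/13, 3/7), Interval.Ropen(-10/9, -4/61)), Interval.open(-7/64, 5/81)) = Interval.open(-7/64, -4/61)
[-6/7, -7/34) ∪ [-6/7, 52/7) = [-6/7, 52/7)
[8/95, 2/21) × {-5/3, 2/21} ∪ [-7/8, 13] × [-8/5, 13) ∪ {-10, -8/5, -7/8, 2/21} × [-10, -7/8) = ([8/95, 2/21) × {-5/3, 2/21}) ∪ ({-10, -8/5, -7/8, 2/21} × [-10, -7/8)) ∪ ([-7/8, 13] × [-8/5, 13))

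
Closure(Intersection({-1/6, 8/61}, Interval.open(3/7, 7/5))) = EmptySet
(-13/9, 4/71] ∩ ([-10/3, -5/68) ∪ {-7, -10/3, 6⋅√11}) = (-13/9, -5/68)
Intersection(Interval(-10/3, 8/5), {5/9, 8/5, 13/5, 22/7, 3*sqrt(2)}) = {5/9, 8/5}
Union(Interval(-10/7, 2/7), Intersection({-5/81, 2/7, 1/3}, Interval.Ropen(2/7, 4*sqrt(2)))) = Union({1/3}, Interval(-10/7, 2/7))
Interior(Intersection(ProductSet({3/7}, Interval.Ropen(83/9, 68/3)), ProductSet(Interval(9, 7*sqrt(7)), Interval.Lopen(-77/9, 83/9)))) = EmptySet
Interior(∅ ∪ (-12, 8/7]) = (-12, 8/7)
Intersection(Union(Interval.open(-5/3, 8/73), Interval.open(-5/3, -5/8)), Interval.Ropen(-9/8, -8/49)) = Interval.Ropen(-9/8, -8/49)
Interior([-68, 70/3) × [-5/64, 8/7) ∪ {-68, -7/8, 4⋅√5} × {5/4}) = (-68, 70/3) × (-5/64, 8/7)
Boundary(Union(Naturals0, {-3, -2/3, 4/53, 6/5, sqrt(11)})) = Union({-3, -2/3, 4/53, 6/5, sqrt(11)}, Naturals0)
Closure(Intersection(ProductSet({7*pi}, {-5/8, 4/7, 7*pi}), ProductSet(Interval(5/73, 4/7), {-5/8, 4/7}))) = EmptySet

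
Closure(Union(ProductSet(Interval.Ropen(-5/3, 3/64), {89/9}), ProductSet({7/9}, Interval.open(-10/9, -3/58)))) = Union(ProductSet({7/9}, Interval(-10/9, -3/58)), ProductSet(Interval(-5/3, 3/64), {89/9}))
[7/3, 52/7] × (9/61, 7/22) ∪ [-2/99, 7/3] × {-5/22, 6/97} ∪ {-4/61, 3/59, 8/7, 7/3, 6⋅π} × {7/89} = ([-2/99, 7/3] × {-5/22, 6/97}) ∪ ({-4/61, 3/59, 8/7, 7/3, 6⋅π} × {7/89}) ∪ ([7/3, 52/7] × (9/61, 7/22))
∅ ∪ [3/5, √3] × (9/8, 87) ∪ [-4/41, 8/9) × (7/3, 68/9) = ([-4/41, 8/9) × (7/3, 68/9)) ∪ ([3/5, √3] × (9/8, 87))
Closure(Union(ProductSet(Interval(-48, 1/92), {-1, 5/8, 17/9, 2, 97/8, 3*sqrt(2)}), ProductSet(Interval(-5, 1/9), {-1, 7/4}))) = Union(ProductSet(Interval(-48, 1/92), {-1, 5/8, 17/9, 2, 97/8, 3*sqrt(2)}), ProductSet(Interval(-5, 1/9), {-1, 7/4}))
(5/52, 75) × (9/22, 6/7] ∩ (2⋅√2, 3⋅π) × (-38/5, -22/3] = ∅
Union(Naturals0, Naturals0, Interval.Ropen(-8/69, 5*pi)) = Union(Interval.Ropen(-8/69, 5*pi), Naturals0)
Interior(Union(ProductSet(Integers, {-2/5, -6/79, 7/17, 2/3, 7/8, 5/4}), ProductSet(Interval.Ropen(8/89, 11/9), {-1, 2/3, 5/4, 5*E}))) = EmptySet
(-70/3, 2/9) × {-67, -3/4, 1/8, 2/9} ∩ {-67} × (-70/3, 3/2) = ∅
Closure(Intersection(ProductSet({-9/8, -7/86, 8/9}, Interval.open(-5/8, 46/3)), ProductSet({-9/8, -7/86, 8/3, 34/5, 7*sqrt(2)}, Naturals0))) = ProductSet({-9/8, -7/86}, Range(0, 16, 1))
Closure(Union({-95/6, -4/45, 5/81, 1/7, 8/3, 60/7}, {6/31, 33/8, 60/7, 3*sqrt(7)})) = {-95/6, -4/45, 5/81, 1/7, 6/31, 8/3, 33/8, 60/7, 3*sqrt(7)}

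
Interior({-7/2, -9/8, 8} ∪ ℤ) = ∅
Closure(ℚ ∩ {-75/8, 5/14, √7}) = {-75/8, 5/14}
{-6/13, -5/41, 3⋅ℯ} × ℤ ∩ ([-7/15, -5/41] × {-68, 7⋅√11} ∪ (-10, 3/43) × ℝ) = {-6/13, -5/41} × ℤ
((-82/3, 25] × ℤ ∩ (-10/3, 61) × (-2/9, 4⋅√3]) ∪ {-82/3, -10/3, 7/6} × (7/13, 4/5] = ({-82/3, -10/3, 7/6} × (7/13, 4/5]) ∪ ((-10/3, 25] × {0, 1, …, 6})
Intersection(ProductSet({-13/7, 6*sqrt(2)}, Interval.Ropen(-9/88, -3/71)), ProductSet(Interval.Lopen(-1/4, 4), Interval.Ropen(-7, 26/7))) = EmptySet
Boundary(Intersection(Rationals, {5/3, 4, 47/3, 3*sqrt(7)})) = {5/3, 4, 47/3}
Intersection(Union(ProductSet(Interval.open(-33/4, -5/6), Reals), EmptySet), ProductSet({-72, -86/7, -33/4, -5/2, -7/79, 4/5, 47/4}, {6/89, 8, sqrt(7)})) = ProductSet({-5/2}, {6/89, 8, sqrt(7)})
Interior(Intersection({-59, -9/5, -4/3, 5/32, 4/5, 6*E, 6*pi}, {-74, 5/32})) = EmptySet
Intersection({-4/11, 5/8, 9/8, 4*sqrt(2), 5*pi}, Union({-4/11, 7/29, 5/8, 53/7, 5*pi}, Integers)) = {-4/11, 5/8, 5*pi}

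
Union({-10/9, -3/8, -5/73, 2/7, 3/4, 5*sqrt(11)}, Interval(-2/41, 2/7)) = Union({-10/9, -3/8, -5/73, 3/4, 5*sqrt(11)}, Interval(-2/41, 2/7))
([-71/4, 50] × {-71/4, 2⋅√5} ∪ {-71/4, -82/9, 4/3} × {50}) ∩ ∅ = ∅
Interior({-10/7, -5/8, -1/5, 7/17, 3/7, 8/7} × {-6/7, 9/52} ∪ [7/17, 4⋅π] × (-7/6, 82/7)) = (7/17, 4⋅π) × (-7/6, 82/7)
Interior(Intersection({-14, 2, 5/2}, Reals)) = EmptySet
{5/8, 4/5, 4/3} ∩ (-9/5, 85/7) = {5/8, 4/5, 4/3}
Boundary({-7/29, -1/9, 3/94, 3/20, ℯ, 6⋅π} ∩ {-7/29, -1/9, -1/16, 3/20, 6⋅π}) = {-7/29, -1/9, 3/20, 6⋅π}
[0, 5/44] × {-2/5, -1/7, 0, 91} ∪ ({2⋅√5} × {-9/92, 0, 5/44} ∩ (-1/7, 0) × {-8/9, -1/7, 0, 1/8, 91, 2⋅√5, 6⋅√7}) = [0, 5/44] × {-2/5, -1/7, 0, 91}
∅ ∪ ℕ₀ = ℕ₀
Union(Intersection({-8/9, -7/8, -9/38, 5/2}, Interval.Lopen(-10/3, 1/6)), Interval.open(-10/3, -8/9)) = Union({-7/8, -9/38}, Interval.Lopen(-10/3, -8/9))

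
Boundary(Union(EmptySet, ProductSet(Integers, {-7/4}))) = ProductSet(Integers, {-7/4})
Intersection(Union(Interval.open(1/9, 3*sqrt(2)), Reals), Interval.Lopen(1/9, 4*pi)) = Interval.Lopen(1/9, 4*pi)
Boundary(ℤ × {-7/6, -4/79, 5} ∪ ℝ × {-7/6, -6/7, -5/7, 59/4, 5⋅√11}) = (ℤ × {-7/6, -4/79, 5}) ∪ (ℝ × {-7/6, -6/7, -5/7, 59/4, 5⋅√11})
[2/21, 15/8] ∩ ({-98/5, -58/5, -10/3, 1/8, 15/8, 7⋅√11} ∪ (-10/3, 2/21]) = {2/21, 1/8, 15/8}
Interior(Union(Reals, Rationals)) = Reals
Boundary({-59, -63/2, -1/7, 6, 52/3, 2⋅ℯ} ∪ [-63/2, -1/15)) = {-59, -63/2, -1/15, 6, 52/3, 2⋅ℯ}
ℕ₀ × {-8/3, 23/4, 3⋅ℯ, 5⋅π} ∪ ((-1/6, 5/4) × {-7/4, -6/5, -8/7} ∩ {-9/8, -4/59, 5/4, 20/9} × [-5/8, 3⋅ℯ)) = ℕ₀ × {-8/3, 23/4, 3⋅ℯ, 5⋅π}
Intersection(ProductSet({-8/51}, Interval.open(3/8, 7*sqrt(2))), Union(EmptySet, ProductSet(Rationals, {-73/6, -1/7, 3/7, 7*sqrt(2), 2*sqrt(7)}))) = ProductSet({-8/51}, {3/7, 2*sqrt(7)})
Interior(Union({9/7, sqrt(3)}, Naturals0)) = EmptySet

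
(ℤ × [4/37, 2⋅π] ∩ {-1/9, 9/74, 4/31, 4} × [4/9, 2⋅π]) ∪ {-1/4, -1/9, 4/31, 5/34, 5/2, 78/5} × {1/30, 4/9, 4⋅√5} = ({4} × [4/9, 2⋅π]) ∪ ({-1/4, -1/9, 4/31, 5/34, 5/2, 78/5} × {1/30, 4/9, 4⋅√5})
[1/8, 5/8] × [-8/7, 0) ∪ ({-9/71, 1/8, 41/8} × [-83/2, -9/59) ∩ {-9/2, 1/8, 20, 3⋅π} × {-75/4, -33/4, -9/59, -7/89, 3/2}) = ({1/8} × {-75/4, -33/4}) ∪ ([1/8, 5/8] × [-8/7, 0))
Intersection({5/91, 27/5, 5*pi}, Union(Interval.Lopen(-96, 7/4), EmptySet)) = {5/91}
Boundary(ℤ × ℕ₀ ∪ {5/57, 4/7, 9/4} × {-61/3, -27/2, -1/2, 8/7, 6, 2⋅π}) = (ℤ × ℕ₀) ∪ ({5/57, 4/7, 9/4} × {-61/3, -27/2, -1/2, 8/7, 6, 2⋅π})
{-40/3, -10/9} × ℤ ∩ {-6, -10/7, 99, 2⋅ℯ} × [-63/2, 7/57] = ∅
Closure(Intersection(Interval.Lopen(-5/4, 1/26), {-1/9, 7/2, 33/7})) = {-1/9}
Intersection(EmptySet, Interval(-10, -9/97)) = EmptySet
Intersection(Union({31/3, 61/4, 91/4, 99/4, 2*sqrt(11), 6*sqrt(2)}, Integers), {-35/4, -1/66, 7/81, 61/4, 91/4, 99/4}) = {61/4, 91/4, 99/4}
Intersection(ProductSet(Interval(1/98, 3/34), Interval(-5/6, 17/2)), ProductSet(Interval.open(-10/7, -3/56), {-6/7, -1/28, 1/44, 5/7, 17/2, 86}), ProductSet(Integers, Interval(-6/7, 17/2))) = EmptySet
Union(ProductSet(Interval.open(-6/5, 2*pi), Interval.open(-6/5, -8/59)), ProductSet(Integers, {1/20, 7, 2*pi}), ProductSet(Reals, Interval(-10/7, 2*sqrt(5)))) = Union(ProductSet(Integers, {1/20, 7, 2*pi}), ProductSet(Reals, Interval(-10/7, 2*sqrt(5))))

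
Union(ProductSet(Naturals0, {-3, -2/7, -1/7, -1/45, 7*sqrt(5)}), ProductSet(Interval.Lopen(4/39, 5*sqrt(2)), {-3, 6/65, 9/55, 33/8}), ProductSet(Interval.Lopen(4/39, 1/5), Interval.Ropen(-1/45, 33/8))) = Union(ProductSet(Interval.Lopen(4/39, 1/5), Interval.Ropen(-1/45, 33/8)), ProductSet(Interval.Lopen(4/39, 5*sqrt(2)), {-3, 6/65, 9/55, 33/8}), ProductSet(Naturals0, {-3, -2/7, -1/7, -1/45, 7*sqrt(5)}))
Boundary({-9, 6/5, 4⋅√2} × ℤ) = {-9, 6/5, 4⋅√2} × ℤ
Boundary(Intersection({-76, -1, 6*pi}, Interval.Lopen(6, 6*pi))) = {6*pi}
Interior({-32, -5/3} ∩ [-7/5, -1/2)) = ∅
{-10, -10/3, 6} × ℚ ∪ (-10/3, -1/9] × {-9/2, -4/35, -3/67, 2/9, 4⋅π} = ({-10, -10/3, 6} × ℚ) ∪ ((-10/3, -1/9] × {-9/2, -4/35, -3/67, 2/9, 4⋅π})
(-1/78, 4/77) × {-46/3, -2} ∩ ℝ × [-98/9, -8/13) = (-1/78, 4/77) × {-2}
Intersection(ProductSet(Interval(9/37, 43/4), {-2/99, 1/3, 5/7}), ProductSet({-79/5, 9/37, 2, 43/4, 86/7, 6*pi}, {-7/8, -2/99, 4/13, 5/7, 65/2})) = ProductSet({9/37, 2, 43/4}, {-2/99, 5/7})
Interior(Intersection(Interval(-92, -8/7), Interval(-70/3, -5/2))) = Interval.open(-70/3, -5/2)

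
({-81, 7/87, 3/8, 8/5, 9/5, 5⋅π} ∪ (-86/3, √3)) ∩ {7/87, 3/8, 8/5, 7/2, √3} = {7/87, 3/8, 8/5}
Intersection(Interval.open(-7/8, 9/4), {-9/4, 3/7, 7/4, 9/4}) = {3/7, 7/4}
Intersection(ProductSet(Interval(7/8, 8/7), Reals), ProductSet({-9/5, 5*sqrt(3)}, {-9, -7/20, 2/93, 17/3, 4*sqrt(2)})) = EmptySet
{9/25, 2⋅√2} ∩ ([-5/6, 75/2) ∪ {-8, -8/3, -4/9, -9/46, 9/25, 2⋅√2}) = {9/25, 2⋅√2}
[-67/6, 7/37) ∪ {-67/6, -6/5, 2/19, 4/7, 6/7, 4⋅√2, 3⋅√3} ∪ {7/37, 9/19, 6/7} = [-67/6, 7/37] ∪ {9/19, 4/7, 6/7, 4⋅√2, 3⋅√3}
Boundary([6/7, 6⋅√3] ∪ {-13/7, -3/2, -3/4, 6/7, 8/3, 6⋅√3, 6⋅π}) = {-13/7, -3/2, -3/4, 6/7, 6⋅√3, 6⋅π}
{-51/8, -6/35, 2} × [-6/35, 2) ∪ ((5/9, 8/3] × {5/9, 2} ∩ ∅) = {-51/8, -6/35, 2} × [-6/35, 2)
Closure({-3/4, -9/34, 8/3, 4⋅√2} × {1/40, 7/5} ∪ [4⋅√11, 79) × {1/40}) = ([4⋅√11, 79] × {1/40}) ∪ ({-3/4, -9/34, 8/3, 4⋅√2} × {1/40, 7/5})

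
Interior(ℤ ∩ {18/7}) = ∅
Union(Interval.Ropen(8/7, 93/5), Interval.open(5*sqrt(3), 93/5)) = Interval.Ropen(8/7, 93/5)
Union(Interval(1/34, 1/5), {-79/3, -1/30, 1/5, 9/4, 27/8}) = Union({-79/3, -1/30, 9/4, 27/8}, Interval(1/34, 1/5))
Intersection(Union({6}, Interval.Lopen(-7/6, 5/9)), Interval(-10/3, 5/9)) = Interval.Lopen(-7/6, 5/9)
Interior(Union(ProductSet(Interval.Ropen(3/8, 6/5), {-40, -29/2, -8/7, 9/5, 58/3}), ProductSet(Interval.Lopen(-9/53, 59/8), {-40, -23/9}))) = EmptySet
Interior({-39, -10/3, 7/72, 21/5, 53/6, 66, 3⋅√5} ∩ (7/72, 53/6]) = ∅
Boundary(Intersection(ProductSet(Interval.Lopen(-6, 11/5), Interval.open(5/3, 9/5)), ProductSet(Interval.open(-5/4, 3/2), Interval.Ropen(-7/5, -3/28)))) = EmptySet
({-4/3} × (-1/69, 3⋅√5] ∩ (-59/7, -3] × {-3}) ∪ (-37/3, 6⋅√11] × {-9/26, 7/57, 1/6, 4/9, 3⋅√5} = (-37/3, 6⋅√11] × {-9/26, 7/57, 1/6, 4/9, 3⋅√5}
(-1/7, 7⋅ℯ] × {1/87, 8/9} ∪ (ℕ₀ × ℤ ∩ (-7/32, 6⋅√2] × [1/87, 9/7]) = ({0, 1, …, 8} × {1}) ∪ ((-1/7, 7⋅ℯ] × {1/87, 8/9})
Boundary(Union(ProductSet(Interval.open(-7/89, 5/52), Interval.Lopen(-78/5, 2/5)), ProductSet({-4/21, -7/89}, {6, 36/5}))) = Union(ProductSet({-4/21, -7/89}, {6, 36/5}), ProductSet({-7/89, 5/52}, Interval(-78/5, 2/5)), ProductSet(Interval(-7/89, 5/52), {-78/5, 2/5}))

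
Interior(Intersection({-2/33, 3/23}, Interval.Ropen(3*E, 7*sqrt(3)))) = EmptySet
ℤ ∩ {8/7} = ∅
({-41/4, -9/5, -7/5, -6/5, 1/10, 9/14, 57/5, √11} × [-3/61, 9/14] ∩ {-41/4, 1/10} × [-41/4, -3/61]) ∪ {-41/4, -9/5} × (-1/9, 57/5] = ({-41/4, 1/10} × {-3/61}) ∪ ({-41/4, -9/5} × (-1/9, 57/5])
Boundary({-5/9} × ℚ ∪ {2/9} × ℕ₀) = ({-5/9} × ℝ) ∪ ({2/9} × ℕ₀)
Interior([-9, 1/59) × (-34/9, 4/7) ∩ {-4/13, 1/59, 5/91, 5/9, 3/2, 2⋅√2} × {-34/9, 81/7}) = ∅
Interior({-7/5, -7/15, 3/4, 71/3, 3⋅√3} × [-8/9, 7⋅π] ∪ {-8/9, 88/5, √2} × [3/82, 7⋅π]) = ∅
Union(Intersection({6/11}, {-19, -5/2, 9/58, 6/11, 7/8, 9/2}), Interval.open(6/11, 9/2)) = Interval.Ropen(6/11, 9/2)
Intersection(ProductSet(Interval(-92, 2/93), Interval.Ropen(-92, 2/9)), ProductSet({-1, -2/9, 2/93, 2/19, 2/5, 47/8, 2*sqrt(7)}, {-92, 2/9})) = ProductSet({-1, -2/9, 2/93}, {-92})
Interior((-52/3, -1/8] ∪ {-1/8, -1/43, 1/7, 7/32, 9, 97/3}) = (-52/3, -1/8)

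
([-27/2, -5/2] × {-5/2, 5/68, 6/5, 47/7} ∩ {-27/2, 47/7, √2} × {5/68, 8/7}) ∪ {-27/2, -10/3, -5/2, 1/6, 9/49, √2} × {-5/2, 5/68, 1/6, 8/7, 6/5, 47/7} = {-27/2, -10/3, -5/2, 1/6, 9/49, √2} × {-5/2, 5/68, 1/6, 8/7, 6/5, 47/7}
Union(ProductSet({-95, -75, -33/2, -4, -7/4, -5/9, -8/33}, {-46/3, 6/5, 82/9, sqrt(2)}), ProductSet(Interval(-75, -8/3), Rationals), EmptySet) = Union(ProductSet({-95, -75, -33/2, -4, -7/4, -5/9, -8/33}, {-46/3, 6/5, 82/9, sqrt(2)}), ProductSet(Interval(-75, -8/3), Rationals))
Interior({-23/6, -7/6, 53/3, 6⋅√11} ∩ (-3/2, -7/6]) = ∅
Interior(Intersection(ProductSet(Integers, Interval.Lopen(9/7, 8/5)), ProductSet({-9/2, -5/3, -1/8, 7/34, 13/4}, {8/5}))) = EmptySet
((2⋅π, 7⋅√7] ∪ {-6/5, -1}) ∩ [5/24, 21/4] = ∅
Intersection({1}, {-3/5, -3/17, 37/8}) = EmptySet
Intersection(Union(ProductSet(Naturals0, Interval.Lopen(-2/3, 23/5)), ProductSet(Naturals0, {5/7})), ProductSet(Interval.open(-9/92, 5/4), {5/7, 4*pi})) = ProductSet(Range(0, 2, 1), {5/7})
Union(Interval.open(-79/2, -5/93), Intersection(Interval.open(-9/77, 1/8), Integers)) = Union(Interval.open(-79/2, -5/93), Range(0, 1, 1))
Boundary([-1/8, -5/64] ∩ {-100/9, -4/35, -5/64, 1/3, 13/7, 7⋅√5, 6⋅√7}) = {-4/35, -5/64}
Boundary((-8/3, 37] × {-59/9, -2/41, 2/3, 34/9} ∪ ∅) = [-8/3, 37] × {-59/9, -2/41, 2/3, 34/9}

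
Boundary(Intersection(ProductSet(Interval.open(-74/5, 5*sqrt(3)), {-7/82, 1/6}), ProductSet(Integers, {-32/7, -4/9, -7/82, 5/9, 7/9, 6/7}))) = ProductSet(Range(-14, 9, 1), {-7/82})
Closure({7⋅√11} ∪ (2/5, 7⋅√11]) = [2/5, 7⋅√11]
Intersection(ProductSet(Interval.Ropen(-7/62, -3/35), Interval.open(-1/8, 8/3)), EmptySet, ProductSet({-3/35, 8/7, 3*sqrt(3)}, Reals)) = EmptySet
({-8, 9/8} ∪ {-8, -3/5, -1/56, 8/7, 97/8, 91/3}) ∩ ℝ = {-8, -3/5, -1/56, 9/8, 8/7, 97/8, 91/3}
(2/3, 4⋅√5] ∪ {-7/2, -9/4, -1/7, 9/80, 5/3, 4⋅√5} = {-7/2, -9/4, -1/7, 9/80} ∪ (2/3, 4⋅√5]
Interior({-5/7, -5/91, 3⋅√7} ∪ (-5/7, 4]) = (-5/7, 4)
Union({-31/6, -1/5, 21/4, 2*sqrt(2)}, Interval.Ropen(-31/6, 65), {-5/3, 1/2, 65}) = Interval(-31/6, 65)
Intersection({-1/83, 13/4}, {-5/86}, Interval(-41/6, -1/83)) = EmptySet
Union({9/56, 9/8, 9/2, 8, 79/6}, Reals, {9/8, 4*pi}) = Reals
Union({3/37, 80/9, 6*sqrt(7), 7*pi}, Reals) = Reals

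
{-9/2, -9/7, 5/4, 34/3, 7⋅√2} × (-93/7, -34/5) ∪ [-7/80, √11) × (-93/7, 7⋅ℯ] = ([-7/80, √11) × (-93/7, 7⋅ℯ]) ∪ ({-9/2, -9/7, 5/4, 34/3, 7⋅√2} × (-93/7, -34/5))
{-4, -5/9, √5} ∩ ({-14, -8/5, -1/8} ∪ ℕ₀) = ∅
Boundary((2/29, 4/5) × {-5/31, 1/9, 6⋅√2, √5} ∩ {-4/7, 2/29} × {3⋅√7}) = ∅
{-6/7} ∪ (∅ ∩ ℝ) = {-6/7}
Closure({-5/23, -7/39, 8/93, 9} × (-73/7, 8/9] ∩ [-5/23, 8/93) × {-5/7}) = {-5/23, -7/39} × {-5/7}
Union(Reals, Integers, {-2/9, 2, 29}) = Reals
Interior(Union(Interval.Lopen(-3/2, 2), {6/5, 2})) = Interval.open(-3/2, 2)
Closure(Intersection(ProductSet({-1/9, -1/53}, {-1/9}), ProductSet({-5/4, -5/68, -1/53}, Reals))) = ProductSet({-1/53}, {-1/9})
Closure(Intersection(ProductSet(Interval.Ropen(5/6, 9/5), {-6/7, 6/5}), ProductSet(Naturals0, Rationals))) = ProductSet(Range(1, 2, 1), {-6/7, 6/5})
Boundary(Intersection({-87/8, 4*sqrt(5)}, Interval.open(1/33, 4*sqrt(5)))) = EmptySet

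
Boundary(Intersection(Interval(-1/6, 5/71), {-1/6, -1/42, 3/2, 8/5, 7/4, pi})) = {-1/6, -1/42}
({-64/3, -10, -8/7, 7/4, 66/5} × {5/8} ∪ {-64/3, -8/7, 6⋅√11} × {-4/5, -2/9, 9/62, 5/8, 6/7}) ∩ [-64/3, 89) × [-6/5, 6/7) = ({-64/3, -10, -8/7, 7/4, 66/5} × {5/8}) ∪ ({-64/3, -8/7, 6⋅√11} × {-4/5, -2/9, 9/62, 5/8})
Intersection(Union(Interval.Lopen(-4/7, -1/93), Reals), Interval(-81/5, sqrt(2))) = Interval(-81/5, sqrt(2))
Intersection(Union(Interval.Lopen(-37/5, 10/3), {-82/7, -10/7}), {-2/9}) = {-2/9}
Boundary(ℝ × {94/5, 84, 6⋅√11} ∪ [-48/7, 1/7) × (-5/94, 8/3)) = ({-48/7, 1/7} × [-5/94, 8/3]) ∪ ([-48/7, 1/7] × {-5/94, 8/3}) ∪ ((-∞, ∞) × {94/5, 84, 6⋅√11})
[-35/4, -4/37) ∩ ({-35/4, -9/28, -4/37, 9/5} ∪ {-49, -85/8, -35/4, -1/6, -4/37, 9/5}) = {-35/4, -9/28, -1/6}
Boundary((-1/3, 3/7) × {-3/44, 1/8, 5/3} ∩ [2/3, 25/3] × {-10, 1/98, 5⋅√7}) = ∅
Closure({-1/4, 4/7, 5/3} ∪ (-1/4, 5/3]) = [-1/4, 5/3]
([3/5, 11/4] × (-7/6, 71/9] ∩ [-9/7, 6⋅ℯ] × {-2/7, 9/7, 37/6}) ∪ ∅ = [3/5, 11/4] × {-2/7, 9/7, 37/6}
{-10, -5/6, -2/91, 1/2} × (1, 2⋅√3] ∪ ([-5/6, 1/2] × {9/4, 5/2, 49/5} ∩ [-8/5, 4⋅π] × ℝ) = ([-5/6, 1/2] × {9/4, 5/2, 49/5}) ∪ ({-10, -5/6, -2/91, 1/2} × (1, 2⋅√3])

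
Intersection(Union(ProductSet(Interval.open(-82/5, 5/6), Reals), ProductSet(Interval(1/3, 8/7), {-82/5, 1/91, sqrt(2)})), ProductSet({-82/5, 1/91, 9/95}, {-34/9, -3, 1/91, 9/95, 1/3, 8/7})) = ProductSet({1/91, 9/95}, {-34/9, -3, 1/91, 9/95, 1/3, 8/7})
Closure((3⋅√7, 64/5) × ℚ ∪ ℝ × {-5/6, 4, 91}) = (ℝ × {-5/6, 4, 91}) ∪ ([3⋅√7, 64/5] × ℝ)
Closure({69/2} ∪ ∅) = {69/2}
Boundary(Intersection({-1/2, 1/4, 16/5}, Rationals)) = {-1/2, 1/4, 16/5}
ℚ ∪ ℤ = ℚ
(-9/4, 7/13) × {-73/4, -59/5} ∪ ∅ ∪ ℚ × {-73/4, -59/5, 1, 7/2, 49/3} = (ℚ × {-73/4, -59/5, 1, 7/2, 49/3}) ∪ ((-9/4, 7/13) × {-73/4, -59/5})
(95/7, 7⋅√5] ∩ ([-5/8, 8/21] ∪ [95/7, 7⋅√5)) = (95/7, 7⋅√5)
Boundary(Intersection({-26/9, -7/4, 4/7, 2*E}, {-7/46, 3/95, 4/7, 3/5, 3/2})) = {4/7}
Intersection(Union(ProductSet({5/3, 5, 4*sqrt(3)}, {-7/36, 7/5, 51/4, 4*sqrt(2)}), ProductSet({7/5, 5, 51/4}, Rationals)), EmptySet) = EmptySet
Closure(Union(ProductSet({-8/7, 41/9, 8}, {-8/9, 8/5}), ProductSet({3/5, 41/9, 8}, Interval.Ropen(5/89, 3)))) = Union(ProductSet({-8/7, 41/9, 8}, {-8/9, 8/5}), ProductSet({3/5, 41/9, 8}, Interval(5/89, 3)))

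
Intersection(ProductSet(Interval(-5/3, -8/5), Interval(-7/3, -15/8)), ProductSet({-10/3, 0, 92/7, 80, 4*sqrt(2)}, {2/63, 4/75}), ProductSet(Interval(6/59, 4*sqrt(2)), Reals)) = EmptySet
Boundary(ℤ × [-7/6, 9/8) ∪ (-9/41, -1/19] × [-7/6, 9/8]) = ((ℤ ∪ [-9/41, -1/19]) × {-7/6, 9/8}) ∪ (({-9/41, -1/19} ∪ (ℤ \ (-9/41, -1/19))) × [-7/6, 9/8])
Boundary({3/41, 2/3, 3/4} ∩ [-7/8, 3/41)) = ∅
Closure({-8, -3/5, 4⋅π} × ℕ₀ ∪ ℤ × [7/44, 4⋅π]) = ({-8, -3/5, 4⋅π} × ℕ₀) ∪ (ℤ × [7/44, 4⋅π])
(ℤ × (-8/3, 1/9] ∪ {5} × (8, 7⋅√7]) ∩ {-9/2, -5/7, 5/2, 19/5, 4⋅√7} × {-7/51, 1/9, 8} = ∅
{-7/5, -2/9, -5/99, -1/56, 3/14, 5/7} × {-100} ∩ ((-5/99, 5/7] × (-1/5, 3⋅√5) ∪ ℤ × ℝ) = ∅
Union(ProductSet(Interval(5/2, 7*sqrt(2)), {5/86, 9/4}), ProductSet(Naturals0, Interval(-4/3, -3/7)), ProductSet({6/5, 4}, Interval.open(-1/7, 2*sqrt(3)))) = Union(ProductSet({6/5, 4}, Interval.open(-1/7, 2*sqrt(3))), ProductSet(Interval(5/2, 7*sqrt(2)), {5/86, 9/4}), ProductSet(Naturals0, Interval(-4/3, -3/7)))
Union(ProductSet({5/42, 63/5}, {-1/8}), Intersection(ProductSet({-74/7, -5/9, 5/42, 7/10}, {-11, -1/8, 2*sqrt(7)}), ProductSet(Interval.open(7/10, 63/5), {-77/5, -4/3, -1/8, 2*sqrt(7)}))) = ProductSet({5/42, 63/5}, {-1/8})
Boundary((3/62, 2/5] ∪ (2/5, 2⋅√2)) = {3/62, 2⋅√2}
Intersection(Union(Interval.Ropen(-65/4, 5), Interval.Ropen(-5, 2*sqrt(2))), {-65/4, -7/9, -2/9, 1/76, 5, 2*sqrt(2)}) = {-65/4, -7/9, -2/9, 1/76, 2*sqrt(2)}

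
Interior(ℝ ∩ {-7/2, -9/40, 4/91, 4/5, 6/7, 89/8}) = ∅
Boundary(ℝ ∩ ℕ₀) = ℕ₀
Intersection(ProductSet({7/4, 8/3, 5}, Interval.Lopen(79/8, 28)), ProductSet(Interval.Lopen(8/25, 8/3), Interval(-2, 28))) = ProductSet({7/4, 8/3}, Interval.Lopen(79/8, 28))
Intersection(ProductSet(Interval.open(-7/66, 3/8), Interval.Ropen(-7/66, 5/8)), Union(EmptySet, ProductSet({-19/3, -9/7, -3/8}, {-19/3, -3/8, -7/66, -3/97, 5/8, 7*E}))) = EmptySet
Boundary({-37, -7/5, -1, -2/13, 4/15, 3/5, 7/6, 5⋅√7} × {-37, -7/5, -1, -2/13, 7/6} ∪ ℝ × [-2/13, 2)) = (ℝ × {-2/13, 2}) ∪ ({-37, -7/5, -1, -2/13, 4/15, 3/5, 7/6, 5⋅√7} × {-37, -7/5, -1, -2/13})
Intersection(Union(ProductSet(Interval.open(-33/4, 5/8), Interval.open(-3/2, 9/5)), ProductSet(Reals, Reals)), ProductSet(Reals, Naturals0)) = ProductSet(Reals, Naturals0)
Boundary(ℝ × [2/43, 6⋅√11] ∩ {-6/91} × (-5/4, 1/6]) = {-6/91} × [2/43, 1/6]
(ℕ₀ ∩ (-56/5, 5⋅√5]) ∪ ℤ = ℤ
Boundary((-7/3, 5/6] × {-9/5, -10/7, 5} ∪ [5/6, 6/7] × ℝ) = ({5/6, 6/7} × ℝ) ∪ ([-7/3, 5/6] × {-9/5, -10/7, 5})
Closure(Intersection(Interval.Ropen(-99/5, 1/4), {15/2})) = EmptySet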